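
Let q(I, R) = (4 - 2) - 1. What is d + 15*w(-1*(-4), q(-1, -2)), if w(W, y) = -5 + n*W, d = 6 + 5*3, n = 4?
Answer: 186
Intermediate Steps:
q(I, R) = 1 (q(I, R) = 2 - 1 = 1)
d = 21 (d = 6 + 15 = 21)
w(W, y) = -5 + 4*W
d + 15*w(-1*(-4), q(-1, -2)) = 21 + 15*(-5 + 4*(-1*(-4))) = 21 + 15*(-5 + 4*4) = 21 + 15*(-5 + 16) = 21 + 15*11 = 21 + 165 = 186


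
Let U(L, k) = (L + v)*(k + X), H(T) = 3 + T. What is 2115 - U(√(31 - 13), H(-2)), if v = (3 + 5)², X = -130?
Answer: 10371 + 387*√2 ≈ 10918.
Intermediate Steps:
v = 64 (v = 8² = 64)
U(L, k) = (-130 + k)*(64 + L) (U(L, k) = (L + 64)*(k - 130) = (64 + L)*(-130 + k) = (-130 + k)*(64 + L))
2115 - U(√(31 - 13), H(-2)) = 2115 - (-8320 - 130*√(31 - 13) + 64*(3 - 2) + √(31 - 13)*(3 - 2)) = 2115 - (-8320 - 390*√2 + 64*1 + √18*1) = 2115 - (-8320 - 390*√2 + 64 + (3*√2)*1) = 2115 - (-8320 - 390*√2 + 64 + 3*√2) = 2115 - (-8256 - 387*√2) = 2115 + (8256 + 387*√2) = 10371 + 387*√2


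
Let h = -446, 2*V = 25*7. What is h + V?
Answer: -717/2 ≈ -358.50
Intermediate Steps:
V = 175/2 (V = (25*7)/2 = (½)*175 = 175/2 ≈ 87.500)
h + V = -446 + 175/2 = -717/2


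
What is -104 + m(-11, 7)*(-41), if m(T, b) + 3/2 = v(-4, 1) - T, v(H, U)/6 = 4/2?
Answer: -1971/2 ≈ -985.50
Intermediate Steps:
v(H, U) = 12 (v(H, U) = 6*(4/2) = 6*(4*(1/2)) = 6*2 = 12)
m(T, b) = 21/2 - T (m(T, b) = -3/2 + (12 - T) = 21/2 - T)
-104 + m(-11, 7)*(-41) = -104 + (21/2 - 1*(-11))*(-41) = -104 + (21/2 + 11)*(-41) = -104 + (43/2)*(-41) = -104 - 1763/2 = -1971/2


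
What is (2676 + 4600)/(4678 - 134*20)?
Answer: 3638/999 ≈ 3.6416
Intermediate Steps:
(2676 + 4600)/(4678 - 134*20) = 7276/(4678 - 2680) = 7276/1998 = 7276*(1/1998) = 3638/999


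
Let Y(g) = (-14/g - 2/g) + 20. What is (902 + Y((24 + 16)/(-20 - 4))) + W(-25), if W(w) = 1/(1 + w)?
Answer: 111787/120 ≈ 931.56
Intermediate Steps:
Y(g) = 20 - 16/g (Y(g) = -16/g + 20 = 20 - 16/g)
(902 + Y((24 + 16)/(-20 - 4))) + W(-25) = (902 + (20 - 16*(-20 - 4)/(24 + 16))) + 1/(1 - 25) = (902 + (20 - 16/(40/(-24)))) + 1/(-24) = (902 + (20 - 16/(40*(-1/24)))) - 1/24 = (902 + (20 - 16/(-5/3))) - 1/24 = (902 + (20 - 16*(-3/5))) - 1/24 = (902 + (20 + 48/5)) - 1/24 = (902 + 148/5) - 1/24 = 4658/5 - 1/24 = 111787/120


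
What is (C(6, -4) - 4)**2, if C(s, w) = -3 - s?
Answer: 169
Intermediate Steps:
(C(6, -4) - 4)**2 = ((-3 - 1*6) - 4)**2 = ((-3 - 6) - 4)**2 = (-9 - 4)**2 = (-13)**2 = 169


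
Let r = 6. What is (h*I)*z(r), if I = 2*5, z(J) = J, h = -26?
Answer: -1560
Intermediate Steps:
I = 10
(h*I)*z(r) = -26*10*6 = -260*6 = -1560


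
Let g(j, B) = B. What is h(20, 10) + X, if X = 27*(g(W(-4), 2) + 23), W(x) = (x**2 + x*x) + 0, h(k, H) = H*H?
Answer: 775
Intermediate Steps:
h(k, H) = H**2
W(x) = 2*x**2 (W(x) = (x**2 + x**2) + 0 = 2*x**2 + 0 = 2*x**2)
X = 675 (X = 27*(2 + 23) = 27*25 = 675)
h(20, 10) + X = 10**2 + 675 = 100 + 675 = 775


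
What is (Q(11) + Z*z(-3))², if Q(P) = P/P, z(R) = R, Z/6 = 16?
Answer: 82369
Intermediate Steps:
Z = 96 (Z = 6*16 = 96)
Q(P) = 1
(Q(11) + Z*z(-3))² = (1 + 96*(-3))² = (1 - 288)² = (-287)² = 82369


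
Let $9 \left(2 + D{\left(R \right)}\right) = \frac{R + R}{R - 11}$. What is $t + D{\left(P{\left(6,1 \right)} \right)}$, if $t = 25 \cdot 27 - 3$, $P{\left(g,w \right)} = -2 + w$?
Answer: $\frac{36181}{54} \approx 670.02$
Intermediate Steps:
$t = 672$ ($t = 675 - 3 = 672$)
$D{\left(R \right)} = -2 + \frac{2 R}{9 \left(-11 + R\right)}$ ($D{\left(R \right)} = -2 + \frac{\left(R + R\right) \frac{1}{R - 11}}{9} = -2 + \frac{2 R \frac{1}{-11 + R}}{9} = -2 + \frac{2 R}{9 \left(-11 + R\right)}$)
$t + D{\left(P{\left(6,1 \right)} \right)} = 672 + \frac{2 \left(99 - 8 \left(-2 + 1\right)\right)}{9 \left(-11 + \left(-2 + 1\right)\right)} = 672 + \frac{2 \left(99 - -8\right)}{9 \left(-11 - 1\right)} = 672 + \frac{2 \left(99 + 8\right)}{9 \left(-12\right)} = 672 + \frac{2}{9} \left(- \frac{1}{12}\right) 107 = 672 - \frac{107}{54} = \frac{36181}{54}$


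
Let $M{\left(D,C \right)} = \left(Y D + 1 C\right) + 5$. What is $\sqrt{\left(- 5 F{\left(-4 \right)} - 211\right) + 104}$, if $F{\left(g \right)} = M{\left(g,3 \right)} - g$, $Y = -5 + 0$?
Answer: $i \sqrt{267} \approx 16.34 i$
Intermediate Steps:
$Y = -5$
$M{\left(D,C \right)} = 5 + C - 5 D$ ($M{\left(D,C \right)} = \left(- 5 D + 1 C\right) + 5 = \left(- 5 D + C\right) + 5 = \left(C - 5 D\right) + 5 = 5 + C - 5 D$)
$F{\left(g \right)} = 8 - 6 g$ ($F{\left(g \right)} = \left(5 + 3 - 5 g\right) - g = \left(8 - 5 g\right) - g = 8 - 6 g$)
$\sqrt{\left(- 5 F{\left(-4 \right)} - 211\right) + 104} = \sqrt{\left(- 5 \left(8 - -24\right) - 211\right) + 104} = \sqrt{\left(- 5 \left(8 + 24\right) - 211\right) + 104} = \sqrt{\left(\left(-5\right) 32 - 211\right) + 104} = \sqrt{\left(-160 - 211\right) + 104} = \sqrt{-371 + 104} = \sqrt{-267} = i \sqrt{267}$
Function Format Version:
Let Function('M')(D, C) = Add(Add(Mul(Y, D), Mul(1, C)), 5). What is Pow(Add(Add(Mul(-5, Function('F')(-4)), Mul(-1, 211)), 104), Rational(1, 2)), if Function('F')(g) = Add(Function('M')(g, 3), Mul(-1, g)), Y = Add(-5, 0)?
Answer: Mul(I, Pow(267, Rational(1, 2))) ≈ Mul(16.340, I)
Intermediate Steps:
Y = -5
Function('M')(D, C) = Add(5, C, Mul(-5, D)) (Function('M')(D, C) = Add(Add(Mul(-5, D), Mul(1, C)), 5) = Add(Add(Mul(-5, D), C), 5) = Add(Add(C, Mul(-5, D)), 5) = Add(5, C, Mul(-5, D)))
Function('F')(g) = Add(8, Mul(-6, g)) (Function('F')(g) = Add(Add(5, 3, Mul(-5, g)), Mul(-1, g)) = Add(Add(8, Mul(-5, g)), Mul(-1, g)) = Add(8, Mul(-6, g)))
Pow(Add(Add(Mul(-5, Function('F')(-4)), Mul(-1, 211)), 104), Rational(1, 2)) = Pow(Add(Add(Mul(-5, Add(8, Mul(-6, -4))), Mul(-1, 211)), 104), Rational(1, 2)) = Pow(Add(Add(Mul(-5, Add(8, 24)), -211), 104), Rational(1, 2)) = Pow(Add(Add(Mul(-5, 32), -211), 104), Rational(1, 2)) = Pow(Add(Add(-160, -211), 104), Rational(1, 2)) = Pow(Add(-371, 104), Rational(1, 2)) = Pow(-267, Rational(1, 2)) = Mul(I, Pow(267, Rational(1, 2)))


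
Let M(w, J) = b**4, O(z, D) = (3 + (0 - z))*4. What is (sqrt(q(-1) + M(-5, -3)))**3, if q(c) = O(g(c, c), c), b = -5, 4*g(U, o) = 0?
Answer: 4459*sqrt(13) ≈ 16077.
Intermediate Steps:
g(U, o) = 0 (g(U, o) = (1/4)*0 = 0)
O(z, D) = 12 - 4*z (O(z, D) = (3 - z)*4 = 12 - 4*z)
M(w, J) = 625 (M(w, J) = (-5)**4 = 625)
q(c) = 12 (q(c) = 12 - 4*0 = 12 + 0 = 12)
(sqrt(q(-1) + M(-5, -3)))**3 = (sqrt(12 + 625))**3 = (sqrt(637))**3 = (7*sqrt(13))**3 = 4459*sqrt(13)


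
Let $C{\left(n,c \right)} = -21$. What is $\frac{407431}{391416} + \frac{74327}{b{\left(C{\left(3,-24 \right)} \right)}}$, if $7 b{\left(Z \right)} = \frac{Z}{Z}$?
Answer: $\frac{203649846655}{391416} \approx 5.2029 \cdot 10^{5}$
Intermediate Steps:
$b{\left(Z \right)} = \frac{1}{7}$ ($b{\left(Z \right)} = \frac{Z \frac{1}{Z}}{7} = \frac{1}{7} \cdot 1 = \frac{1}{7}$)
$\frac{407431}{391416} + \frac{74327}{b{\left(C{\left(3,-24 \right)} \right)}} = \frac{407431}{391416} + 74327 \frac{1}{\frac{1}{7}} = 407431 \cdot \frac{1}{391416} + 74327 \cdot 7 = \frac{407431}{391416} + 520289 = \frac{203649846655}{391416}$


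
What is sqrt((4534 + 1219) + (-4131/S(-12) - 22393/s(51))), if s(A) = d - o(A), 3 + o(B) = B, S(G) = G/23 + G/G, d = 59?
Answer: I*sqrt(595353)/11 ≈ 70.145*I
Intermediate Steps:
S(G) = 1 + G/23 (S(G) = G*(1/23) + 1 = G/23 + 1 = 1 + G/23)
o(B) = -3 + B
s(A) = 62 - A (s(A) = 59 - (-3 + A) = 59 + (3 - A) = 62 - A)
sqrt((4534 + 1219) + (-4131/S(-12) - 22393/s(51))) = sqrt((4534 + 1219) + (-4131/(1 + (1/23)*(-12)) - 22393/(62 - 1*51))) = sqrt(5753 + (-4131/(1 - 12/23) - 22393/(62 - 51))) = sqrt(5753 + (-4131/11/23 - 22393/11)) = sqrt(5753 + (-4131*23/11 - 22393*1/11)) = sqrt(5753 + (-95013/11 - 22393/11)) = sqrt(5753 - 117406/11) = sqrt(-54123/11) = I*sqrt(595353)/11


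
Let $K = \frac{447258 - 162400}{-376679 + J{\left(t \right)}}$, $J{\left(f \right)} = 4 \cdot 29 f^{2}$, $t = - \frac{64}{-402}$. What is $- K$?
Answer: $\frac{1644078294}{2174012785} \approx 0.75624$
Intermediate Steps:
$t = \frac{32}{201}$ ($t = \left(-64\right) \left(- \frac{1}{402}\right) = \frac{32}{201} \approx 0.1592$)
$J{\left(f \right)} = 116 f^{2}$
$K = - \frac{1644078294}{2174012785}$ ($K = \frac{447258 - 162400}{-376679 + 116 \left(\frac{32}{201}\right)^{2}} = \frac{284858}{-376679 + 116 \cdot \frac{1024}{40401}} = \frac{284858}{-376679 + \frac{118784}{40401}} = \frac{284858}{- \frac{15218089495}{40401}} = 284858 \left(- \frac{40401}{15218089495}\right) = - \frac{1644078294}{2174012785} \approx -0.75624$)
$- K = \left(-1\right) \left(- \frac{1644078294}{2174012785}\right) = \frac{1644078294}{2174012785}$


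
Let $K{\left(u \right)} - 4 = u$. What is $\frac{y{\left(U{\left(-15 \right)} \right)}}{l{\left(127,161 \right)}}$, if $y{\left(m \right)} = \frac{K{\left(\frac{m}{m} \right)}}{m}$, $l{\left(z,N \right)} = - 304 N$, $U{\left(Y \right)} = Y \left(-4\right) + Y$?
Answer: $- \frac{1}{440496} \approx -2.2702 \cdot 10^{-6}$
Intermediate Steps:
$K{\left(u \right)} = 4 + u$
$U{\left(Y \right)} = - 3 Y$ ($U{\left(Y \right)} = - 4 Y + Y = - 3 Y$)
$y{\left(m \right)} = \frac{5}{m}$ ($y{\left(m \right)} = \frac{4 + \frac{m}{m}}{m} = \frac{4 + 1}{m} = \frac{5}{m}$)
$\frac{y{\left(U{\left(-15 \right)} \right)}}{l{\left(127,161 \right)}} = \frac{5 \frac{1}{\left(-3\right) \left(-15\right)}}{\left(-304\right) 161} = \frac{5 \cdot \frac{1}{45}}{-48944} = 5 \cdot \frac{1}{45} \left(- \frac{1}{48944}\right) = \frac{1}{9} \left(- \frac{1}{48944}\right) = - \frac{1}{440496}$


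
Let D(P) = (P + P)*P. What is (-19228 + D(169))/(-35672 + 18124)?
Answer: -18947/8774 ≈ -2.1594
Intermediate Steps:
D(P) = 2*P² (D(P) = (2*P)*P = 2*P²)
(-19228 + D(169))/(-35672 + 18124) = (-19228 + 2*169²)/(-35672 + 18124) = (-19228 + 2*28561)/(-17548) = (-19228 + 57122)*(-1/17548) = 37894*(-1/17548) = -18947/8774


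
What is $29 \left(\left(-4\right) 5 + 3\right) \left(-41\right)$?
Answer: $20213$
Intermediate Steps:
$29 \left(\left(-4\right) 5 + 3\right) \left(-41\right) = 29 \left(-20 + 3\right) \left(-41\right) = 29 \left(-17\right) \left(-41\right) = \left(-493\right) \left(-41\right) = 20213$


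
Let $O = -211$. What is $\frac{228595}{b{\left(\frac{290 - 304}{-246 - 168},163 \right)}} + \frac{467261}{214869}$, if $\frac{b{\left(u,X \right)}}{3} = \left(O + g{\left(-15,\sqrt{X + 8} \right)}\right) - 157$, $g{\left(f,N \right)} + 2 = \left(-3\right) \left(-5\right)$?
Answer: $- \frac{3241356406}{15255699} \approx -212.47$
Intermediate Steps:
$g{\left(f,N \right)} = 13$ ($g{\left(f,N \right)} = -2 - -15 = -2 + 15 = 13$)
$b{\left(u,X \right)} = -1065$ ($b{\left(u,X \right)} = 3 \left(\left(-211 + 13\right) - 157\right) = 3 \left(-198 - 157\right) = 3 \left(-355\right) = -1065$)
$\frac{228595}{b{\left(\frac{290 - 304}{-246 - 168},163 \right)}} + \frac{467261}{214869} = \frac{228595}{-1065} + \frac{467261}{214869} = 228595 \left(- \frac{1}{1065}\right) + 467261 \cdot \frac{1}{214869} = - \frac{45719}{213} + \frac{467261}{214869} = - \frac{3241356406}{15255699}$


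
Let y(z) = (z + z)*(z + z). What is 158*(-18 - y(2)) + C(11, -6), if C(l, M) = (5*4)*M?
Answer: -5492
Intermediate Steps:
C(l, M) = 20*M
y(z) = 4*z² (y(z) = (2*z)*(2*z) = 4*z²)
158*(-18 - y(2)) + C(11, -6) = 158*(-18 - 4*2²) + 20*(-6) = 158*(-18 - 4*4) - 120 = 158*(-18 - 1*16) - 120 = 158*(-18 - 16) - 120 = 158*(-34) - 120 = -5372 - 120 = -5492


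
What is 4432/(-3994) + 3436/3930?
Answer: -923594/3924105 ≈ -0.23536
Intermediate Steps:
4432/(-3994) + 3436/3930 = 4432*(-1/3994) + 3436*(1/3930) = -2216/1997 + 1718/1965 = -923594/3924105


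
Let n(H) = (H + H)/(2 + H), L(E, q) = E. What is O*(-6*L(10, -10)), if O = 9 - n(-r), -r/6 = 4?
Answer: -5580/13 ≈ -429.23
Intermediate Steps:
r = -24 (r = -6*4 = -24)
n(H) = 2*H/(2 + H) (n(H) = (2*H)/(2 + H) = 2*H/(2 + H))
O = 93/13 (O = 9 - 2*(-1*(-24))/(2 - 1*(-24)) = 9 - 2*24/(2 + 24) = 9 - 2*24/26 = 9 - 1*24/13 = 9 - 24/13 = 93/13 ≈ 7.1538)
O*(-6*L(10, -10)) = 93*(-6*10)/13 = (93/13)*(-60) = -5580/13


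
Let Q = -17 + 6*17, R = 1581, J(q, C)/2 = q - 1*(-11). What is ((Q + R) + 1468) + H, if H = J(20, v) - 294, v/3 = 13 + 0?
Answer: 2902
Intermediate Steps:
v = 39 (v = 3*(13 + 0) = 3*13 = 39)
J(q, C) = 22 + 2*q (J(q, C) = 2*(q - 1*(-11)) = 2*(q + 11) = 2*(11 + q) = 22 + 2*q)
Q = 85 (Q = -17 + 102 = 85)
H = -232 (H = (22 + 2*20) - 294 = (22 + 40) - 294 = 62 - 294 = -232)
((Q + R) + 1468) + H = ((85 + 1581) + 1468) - 232 = (1666 + 1468) - 232 = 3134 - 232 = 2902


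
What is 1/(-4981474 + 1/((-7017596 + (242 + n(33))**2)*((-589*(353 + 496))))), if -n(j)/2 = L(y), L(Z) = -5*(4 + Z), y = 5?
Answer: -3454107349692/17206545955699606007 ≈ -2.0074e-7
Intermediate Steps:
L(Z) = -20 - 5*Z
n(j) = 90 (n(j) = -2*(-20 - 5*5) = -2*(-20 - 25) = -2*(-45) = 90)
1/(-4981474 + 1/((-7017596 + (242 + n(33))**2)*((-589*(353 + 496))))) = 1/(-4981474 + 1/((-7017596 + (242 + 90)**2)*((-589*(353 + 496))))) = 1/(-4981474 + 1/((-7017596 + 332**2)*((-589*849)))) = 1/(-4981474 + 1/((-7017596 + 110224)*(-500061))) = 1/(-4981474 - 1/500061/(-6907372)) = 1/(-4981474 - 1/6907372*(-1/500061)) = 1/(-4981474 + 1/3454107349692) = 1/(-17206545955699606007/3454107349692) = -3454107349692/17206545955699606007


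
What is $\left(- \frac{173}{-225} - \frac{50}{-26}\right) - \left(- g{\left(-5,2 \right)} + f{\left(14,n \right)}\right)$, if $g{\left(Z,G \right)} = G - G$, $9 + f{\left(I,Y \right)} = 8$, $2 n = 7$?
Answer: $\frac{10799}{2925} \approx 3.692$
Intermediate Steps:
$n = \frac{7}{2}$ ($n = \frac{1}{2} \cdot 7 = \frac{7}{2} \approx 3.5$)
$f{\left(I,Y \right)} = -1$ ($f{\left(I,Y \right)} = -9 + 8 = -1$)
$g{\left(Z,G \right)} = 0$
$\left(- \frac{173}{-225} - \frac{50}{-26}\right) - \left(- g{\left(-5,2 \right)} + f{\left(14,n \right)}\right) = \left(- \frac{173}{-225} - \frac{50}{-26}\right) + \left(0 - -1\right) = \left(\left(-173\right) \left(- \frac{1}{225}\right) - - \frac{25}{13}\right) + \left(0 + 1\right) = \left(\frac{173}{225} + \frac{25}{13}\right) + 1 = \frac{7874}{2925} + 1 = \frac{10799}{2925}$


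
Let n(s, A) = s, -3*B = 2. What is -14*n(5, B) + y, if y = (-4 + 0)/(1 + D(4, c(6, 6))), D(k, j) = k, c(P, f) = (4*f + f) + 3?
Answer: -354/5 ≈ -70.800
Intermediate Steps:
B = -2/3 (B = -1/3*2 = -2/3 ≈ -0.66667)
c(P, f) = 3 + 5*f (c(P, f) = 5*f + 3 = 3 + 5*f)
y = -4/5 (y = (-4 + 0)/(1 + 4) = -4/5 ≈ -0.80000)
-14*n(5, B) + y = -14*5 - 4/5 = -70 - 4/5 = -354/5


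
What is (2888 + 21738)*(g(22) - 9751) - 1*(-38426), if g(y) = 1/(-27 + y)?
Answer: -1200473126/5 ≈ -2.4009e+8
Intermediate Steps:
(2888 + 21738)*(g(22) - 9751) - 1*(-38426) = (2888 + 21738)*(1/(-27 + 22) - 9751) - 1*(-38426) = 24626*(1/(-5) - 9751) + 38426 = 24626*(-1/5 - 9751) + 38426 = 24626*(-48756/5) + 38426 = -1200665256/5 + 38426 = -1200473126/5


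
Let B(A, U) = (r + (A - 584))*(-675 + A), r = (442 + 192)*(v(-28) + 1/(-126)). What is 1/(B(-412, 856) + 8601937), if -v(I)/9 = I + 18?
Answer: -63/3297052174 ≈ -1.9108e-8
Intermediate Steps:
v(I) = -162 - 9*I (v(I) = -9*(I + 18) = -9*(18 + I) = -162 - 9*I)
r = 3594463/63 (r = (442 + 192)*((-162 - 9*(-28)) + 1/(-126)) = 634*((-162 + 252) - 1/126) = 634*(90 - 1/126) = 634*(11339/126) = 3594463/63 ≈ 57055.)
B(A, U) = (-675 + A)*(3557671/63 + A) (B(A, U) = (3594463/63 + (A - 584))*(-675 + A) = (3594463/63 + (-584 + A))*(-675 + A) = (3557671/63 + A)*(-675 + A) = (-675 + A)*(3557671/63 + A))
1/(B(-412, 856) + 8601937) = 1/((-266825325/7 + (-412)² + (3515146/63)*(-412)) + 8601937) = 1/((-266825325/7 + 169744 - 1448240152/63) + 8601937) = 1/(-3838974205/63 + 8601937) = 1/(-3297052174/63) = -63/3297052174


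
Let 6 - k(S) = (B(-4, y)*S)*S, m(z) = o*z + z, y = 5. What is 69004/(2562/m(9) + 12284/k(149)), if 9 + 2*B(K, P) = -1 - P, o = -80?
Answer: -907717706766/46430407 ≈ -19550.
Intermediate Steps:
B(K, P) = -5 - P/2 (B(K, P) = -9/2 + (-1 - P)/2 = -9/2 + (-½ - P/2) = -5 - P/2)
m(z) = -79*z (m(z) = -80*z + z = -79*z)
k(S) = 6 + 15*S²/2 (k(S) = 6 - (-5 - ½*5)*S*S = 6 - (-5 - 5/2)*S*S = 6 - (-15*S/2)*S = 6 - (-15)*S²/2 = 6 + 15*S²/2)
69004/(2562/m(9) + 12284/k(149)) = 69004/(2562/((-79*9)) + 12284/(6 + (15/2)*149²)) = 69004/(2562/(-711) + 12284/(6 + (15/2)*22201)) = 69004/(2562*(-1/711) + 12284/(6 + 333015/2)) = 69004/(-854/237 + 12284/(333027/2)) = 69004/(-854/237 + 12284*(2/333027)) = 69004/(-854/237 + 24568/333027) = 69004/(-92860814/26309133) = 69004*(-26309133/92860814) = -907717706766/46430407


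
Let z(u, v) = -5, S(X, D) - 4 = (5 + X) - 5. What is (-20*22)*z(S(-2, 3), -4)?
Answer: 2200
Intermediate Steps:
S(X, D) = 4 + X (S(X, D) = 4 + ((5 + X) - 5) = 4 + X)
(-20*22)*z(S(-2, 3), -4) = -20*22*(-5) = -440*(-5) = 2200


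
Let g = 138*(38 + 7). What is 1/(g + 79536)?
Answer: 1/85746 ≈ 1.1662e-5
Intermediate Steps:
g = 6210 (g = 138*45 = 6210)
1/(g + 79536) = 1/(6210 + 79536) = 1/85746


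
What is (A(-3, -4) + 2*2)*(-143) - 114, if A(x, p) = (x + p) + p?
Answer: 887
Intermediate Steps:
A(x, p) = x + 2*p (A(x, p) = (p + x) + p = x + 2*p)
(A(-3, -4) + 2*2)*(-143) - 114 = ((-3 + 2*(-4)) + 2*2)*(-143) - 114 = ((-3 - 8) + 4)*(-143) - 114 = (-11 + 4)*(-143) - 114 = -7*(-143) - 114 = 1001 - 114 = 887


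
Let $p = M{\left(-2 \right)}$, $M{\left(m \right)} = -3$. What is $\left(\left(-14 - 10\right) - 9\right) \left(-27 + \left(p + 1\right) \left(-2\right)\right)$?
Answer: $759$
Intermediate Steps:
$p = -3$
$\left(\left(-14 - 10\right) - 9\right) \left(-27 + \left(p + 1\right) \left(-2\right)\right) = \left(\left(-14 - 10\right) - 9\right) \left(-27 + \left(-3 + 1\right) \left(-2\right)\right) = \left(-24 - 9\right) \left(-27 - -4\right) = - 33 \left(-27 + 4\right) = \left(-33\right) \left(-23\right) = 759$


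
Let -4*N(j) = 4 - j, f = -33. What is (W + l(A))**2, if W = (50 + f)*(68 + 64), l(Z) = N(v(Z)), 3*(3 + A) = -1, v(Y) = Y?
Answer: 180983209/36 ≈ 5.0273e+6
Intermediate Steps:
N(j) = -1 + j/4 (N(j) = -(4 - j)/4 = -1 + j/4)
A = -10/3 (A = -3 + (1/3)*(-1) = -3 - 1/3 = -10/3 ≈ -3.3333)
l(Z) = -1 + Z/4
W = 2244 (W = (50 - 33)*(68 + 64) = 17*132 = 2244)
(W + l(A))**2 = (2244 + (-1 + (1/4)*(-10/3)))**2 = (2244 + (-1 - 5/6))**2 = (2244 - 11/6)**2 = (13453/6)**2 = 180983209/36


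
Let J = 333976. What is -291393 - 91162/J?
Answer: -48659179865/166988 ≈ -2.9139e+5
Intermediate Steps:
-291393 - 91162/J = -291393 - 91162/333976 = -291393 - 91162*1/333976 = -291393 - 45581/166988 = -48659179865/166988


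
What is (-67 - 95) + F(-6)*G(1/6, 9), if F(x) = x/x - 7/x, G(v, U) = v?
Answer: -5819/36 ≈ -161.64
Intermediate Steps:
F(x) = 1 - 7/x
(-67 - 95) + F(-6)*G(1/6, 9) = (-67 - 95) + ((-7 - 6)/(-6))/6 = -162 - 1/6*(-13)*(1/6) = -162 + (13/6)*(1/6) = -162 + 13/36 = -5819/36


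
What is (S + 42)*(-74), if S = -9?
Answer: -2442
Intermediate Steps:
(S + 42)*(-74) = (-9 + 42)*(-74) = 33*(-74) = -2442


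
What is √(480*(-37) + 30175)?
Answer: √12415 ≈ 111.42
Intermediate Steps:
√(480*(-37) + 30175) = √(-17760 + 30175) = √12415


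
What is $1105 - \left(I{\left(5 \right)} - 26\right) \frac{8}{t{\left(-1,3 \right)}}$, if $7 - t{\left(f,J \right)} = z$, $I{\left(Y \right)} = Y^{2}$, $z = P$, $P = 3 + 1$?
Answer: $\frac{3323}{3} \approx 1107.7$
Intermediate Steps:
$P = 4$
$z = 4$
$t{\left(f,J \right)} = 3$ ($t{\left(f,J \right)} = 7 - 4 = 3$)
$1105 - \left(I{\left(5 \right)} - 26\right) \frac{8}{t{\left(-1,3 \right)}} = 1105 - \left(5^{2} - 26\right) \frac{8}{3} = 1105 - \left(25 - 26\right) 8 \cdot \frac{1}{3} = 1105 - \left(-1\right) \frac{8}{3} = 1105 - - \frac{8}{3} = 1105 + \frac{8}{3} = \frac{3323}{3}$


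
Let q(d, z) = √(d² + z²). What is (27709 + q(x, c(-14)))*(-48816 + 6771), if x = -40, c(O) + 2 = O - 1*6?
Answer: -1165024905 - 84090*√521 ≈ -1.1669e+9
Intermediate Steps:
c(O) = -8 + O (c(O) = -2 + (O - 1*6) = -2 + (O - 6) = -2 + (-6 + O) = -8 + O)
(27709 + q(x, c(-14)))*(-48816 + 6771) = (27709 + √((-40)² + (-8 - 14)²))*(-48816 + 6771) = (27709 + √(1600 + (-22)²))*(-42045) = (27709 + √(1600 + 484))*(-42045) = (27709 + √2084)*(-42045) = (27709 + 2*√521)*(-42045) = -1165024905 - 84090*√521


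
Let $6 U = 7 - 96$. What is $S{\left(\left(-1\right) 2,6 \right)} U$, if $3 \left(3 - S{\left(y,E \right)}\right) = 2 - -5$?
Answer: $- \frac{89}{9} \approx -9.8889$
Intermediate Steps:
$S{\left(y,E \right)} = \frac{2}{3}$ ($S{\left(y,E \right)} = 3 - \frac{2 - -5}{3} = 3 - \frac{2 + 5}{3} = 3 - \frac{7}{3} = \frac{2}{3}$)
$U = - \frac{89}{6}$ ($U = \frac{7 - 96}{6} = \frac{1}{6} \left(-89\right) = - \frac{89}{6} \approx -14.833$)
$S{\left(\left(-1\right) 2,6 \right)} U = \frac{2}{3} \left(- \frac{89}{6}\right) = - \frac{89}{9}$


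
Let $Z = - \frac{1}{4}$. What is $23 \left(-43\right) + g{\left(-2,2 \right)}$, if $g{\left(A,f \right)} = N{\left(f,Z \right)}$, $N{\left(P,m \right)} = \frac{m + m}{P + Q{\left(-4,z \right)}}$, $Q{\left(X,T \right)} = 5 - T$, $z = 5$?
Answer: $- \frac{3957}{4} \approx -989.25$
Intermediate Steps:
$Z = - \frac{1}{4}$ ($Z = \left(-1\right) \frac{1}{4} = - \frac{1}{4} \approx -0.25$)
$N{\left(P,m \right)} = \frac{2 m}{P}$ ($N{\left(P,m \right)} = \frac{m + m}{P + \left(5 - 5\right)} = \frac{2 m}{P + \left(5 - 5\right)} = \frac{2 m}{P + 0} = \frac{2 m}{P}$)
$g{\left(A,f \right)} = - \frac{1}{2 f}$ ($g{\left(A,f \right)} = 2 \left(- \frac{1}{4}\right) \frac{1}{f} = - \frac{1}{2 f}$)
$23 \left(-43\right) + g{\left(-2,2 \right)} = 23 \left(-43\right) - \frac{1}{2 \cdot 2} = -989 - \frac{1}{4} = - \frac{3957}{4}$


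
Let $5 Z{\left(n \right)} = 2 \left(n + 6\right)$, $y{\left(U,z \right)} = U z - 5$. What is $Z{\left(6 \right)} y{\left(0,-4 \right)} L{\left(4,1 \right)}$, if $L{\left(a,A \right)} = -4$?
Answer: $96$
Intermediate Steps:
$y{\left(U,z \right)} = -5 + U z$
$Z{\left(n \right)} = \frac{12}{5} + \frac{2 n}{5}$ ($Z{\left(n \right)} = \frac{2 \left(n + 6\right)}{5} = \frac{2 \left(6 + n\right)}{5} = \frac{12 + 2 n}{5} = \frac{12}{5} + \frac{2 n}{5}$)
$Z{\left(6 \right)} y{\left(0,-4 \right)} L{\left(4,1 \right)} = \left(\frac{12}{5} + \frac{2}{5} \cdot 6\right) \left(-5 + 0 \left(-4\right)\right) \left(-4\right) = \left(\frac{12}{5} + \frac{12}{5}\right) \left(-5 + 0\right) \left(-4\right) = \frac{24}{5} \left(-5\right) \left(-4\right) = \left(-24\right) \left(-4\right) = 96$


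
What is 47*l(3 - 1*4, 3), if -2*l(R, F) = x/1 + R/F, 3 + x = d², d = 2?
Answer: -47/3 ≈ -15.667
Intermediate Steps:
x = 1 (x = -3 + 2² = -3 + 4 = 1)
l(R, F) = -½ - R/(2*F) (l(R, F) = -(1/1 + R/F)/2 = -(1*1 + R/F)/2 = -(1 + R/F)/2 = -½ - R/(2*F))
47*l(3 - 1*4, 3) = 47*((½)*(-1*3 - (3 - 1*4))/3) = 47*((½)*(⅓)*(-3 - (3 - 4))) = 47*((½)*(⅓)*(-3 - 1*(-1))) = 47*((½)*(⅓)*(-3 + 1)) = 47*((½)*(⅓)*(-2)) = 47*(-⅓) = -47/3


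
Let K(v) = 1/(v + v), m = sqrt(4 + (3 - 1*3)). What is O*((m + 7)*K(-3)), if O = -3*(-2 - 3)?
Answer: -45/2 ≈ -22.500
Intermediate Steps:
m = 2 (m = sqrt(4 + (3 - 3)) = sqrt(4 + 0) = sqrt(4) = 2)
O = 15 (O = -3*(-5) = 15)
K(v) = 1/(2*v)
O*((m + 7)*K(-3)) = 15*((2 + 7)*((1/2)/(-3))) = 15*(9*((1/2)*(-1/3))) = 15*(9*(-1/6)) = 15*(-3/2) = -45/2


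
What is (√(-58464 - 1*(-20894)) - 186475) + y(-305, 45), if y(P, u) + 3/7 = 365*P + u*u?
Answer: -2070428/7 + 17*I*√130 ≈ -2.9578e+5 + 193.83*I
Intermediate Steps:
y(P, u) = -3/7 + u² + 365*P (y(P, u) = -3/7 + (365*P + u*u) = -3/7 + (365*P + u²) = -3/7 + (u² + 365*P) = -3/7 + u² + 365*P)
(√(-58464 - 1*(-20894)) - 186475) + y(-305, 45) = (√(-58464 - 1*(-20894)) - 186475) + (-3/7 + 45² + 365*(-305)) = (√(-58464 + 20894) - 186475) + (-3/7 + 2025 - 111325) = (√(-37570) - 186475) - 765103/7 = (17*I*√130 - 186475) - 765103/7 = (-186475 + 17*I*√130) - 765103/7 = -2070428/7 + 17*I*√130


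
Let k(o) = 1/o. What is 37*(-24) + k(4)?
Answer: -3551/4 ≈ -887.75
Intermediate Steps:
37*(-24) + k(4) = 37*(-24) + 1/4 = -888 + ¼ = -3551/4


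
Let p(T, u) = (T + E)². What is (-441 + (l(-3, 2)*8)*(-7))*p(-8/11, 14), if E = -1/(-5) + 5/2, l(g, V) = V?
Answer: -26040217/12100 ≈ -2152.1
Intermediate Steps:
E = 27/10 (E = -1*(-⅕) + 5*(½) = ⅕ + 5/2 = 27/10 ≈ 2.7000)
p(T, u) = (27/10 + T)² (p(T, u) = (T + 27/10)² = (27/10 + T)²)
(-441 + (l(-3, 2)*8)*(-7))*p(-8/11, 14) = (-441 + (2*8)*(-7))*((27 + 10*(-8/11))²/100) = (-441 + 16*(-7))*((27 + 10*(-8*1/11))²/100) = (-441 - 112)*((27 + 10*(-8/11))²/100) = -553*(27 - 80/11)²/100 = -553*(217/11)²/100 = -553*47089/(100*121) = -553*47089/12100 = -26040217/12100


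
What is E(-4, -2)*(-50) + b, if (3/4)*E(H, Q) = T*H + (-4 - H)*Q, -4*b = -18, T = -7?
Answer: -11173/6 ≈ -1862.2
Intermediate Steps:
b = 9/2 (b = -1/4*(-18) = 9/2 ≈ 4.5000)
E(H, Q) = -28*H/3 + 4*Q*(-4 - H)/3 (E(H, Q) = 4*(-7*H + (-4 - H)*Q)/3 = 4*(-7*H + Q*(-4 - H))/3 = -28*H/3 + 4*Q*(-4 - H)/3)
E(-4, -2)*(-50) + b = (-28/3*(-4) - 16/3*(-2) - 4/3*(-4)*(-2))*(-50) + 9/2 = (112/3 + 32/3 - 32/3)*(-50) + 9/2 = (112/3)*(-50) + 9/2 = -5600/3 + 9/2 = -11173/6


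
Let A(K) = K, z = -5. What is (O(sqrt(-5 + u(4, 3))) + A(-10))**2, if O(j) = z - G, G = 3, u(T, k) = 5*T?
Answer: 324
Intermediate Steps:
O(j) = -8 (O(j) = -5 - 1*3 = -5 - 3 = -8)
(O(sqrt(-5 + u(4, 3))) + A(-10))**2 = (-8 - 10)**2 = (-18)**2 = 324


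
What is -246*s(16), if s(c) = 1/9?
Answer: -82/3 ≈ -27.333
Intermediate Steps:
s(c) = ⅑
-246*s(16) = -246*⅑ = -82/3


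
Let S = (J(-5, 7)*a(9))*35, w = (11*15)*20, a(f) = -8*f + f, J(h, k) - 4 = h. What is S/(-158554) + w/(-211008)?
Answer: -41187535/1394006768 ≈ -0.029546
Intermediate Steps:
J(h, k) = 4 + h
a(f) = -7*f
w = 3300 (w = 165*20 = 3300)
S = 2205 (S = ((4 - 5)*(-7*9))*35 = -1*(-63)*35 = 63*35 = 2205)
S/(-158554) + w/(-211008) = 2205/(-158554) + 3300/(-211008) = 2205*(-1/158554) + 3300*(-1/211008) = -2205/158554 - 275/17584 = -41187535/1394006768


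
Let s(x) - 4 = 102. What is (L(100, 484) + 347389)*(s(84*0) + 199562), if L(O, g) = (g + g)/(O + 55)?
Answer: 10751375640684/155 ≈ 6.9364e+10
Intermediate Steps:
s(x) = 106 (s(x) = 4 + 102 = 106)
L(O, g) = 2*g/(55 + O) (L(O, g) = (2*g)/(55 + O) = 2*g/(55 + O))
(L(100, 484) + 347389)*(s(84*0) + 199562) = (2*484/(55 + 100) + 347389)*(106 + 199562) = (2*484/155 + 347389)*199668 = (2*484*(1/155) + 347389)*199668 = (968/155 + 347389)*199668 = (53846263/155)*199668 = 10751375640684/155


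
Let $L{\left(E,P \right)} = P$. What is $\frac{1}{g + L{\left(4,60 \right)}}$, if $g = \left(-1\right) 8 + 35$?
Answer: $\frac{1}{87} \approx 0.011494$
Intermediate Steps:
$g = 27$ ($g = -8 + 35 = 27$)
$\frac{1}{g + L{\left(4,60 \right)}} = \frac{1}{27 + 60} = \frac{1}{87}$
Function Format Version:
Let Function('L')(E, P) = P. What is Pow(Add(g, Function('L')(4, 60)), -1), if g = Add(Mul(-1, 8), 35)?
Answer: Rational(1, 87) ≈ 0.011494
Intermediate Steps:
g = 27 (g = Add(-8, 35) = 27)
Pow(Add(g, Function('L')(4, 60)), -1) = Pow(Add(27, 60), -1) = Pow(87, -1) = Rational(1, 87)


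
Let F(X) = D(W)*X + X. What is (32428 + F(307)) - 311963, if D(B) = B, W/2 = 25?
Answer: -263878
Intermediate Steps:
W = 50 (W = 2*25 = 50)
F(X) = 51*X (F(X) = 50*X + X = 51*X)
(32428 + F(307)) - 311963 = (32428 + 51*307) - 311963 = (32428 + 15657) - 311963 = 48085 - 311963 = -263878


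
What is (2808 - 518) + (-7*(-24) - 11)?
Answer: 2447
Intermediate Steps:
(2808 - 518) + (-7*(-24) - 11) = 2290 + (168 - 11) = 2290 + 157 = 2447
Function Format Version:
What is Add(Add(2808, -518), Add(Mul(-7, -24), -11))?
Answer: 2447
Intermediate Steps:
Add(Add(2808, -518), Add(Mul(-7, -24), -11)) = Add(2290, Add(168, -11)) = Add(2290, 157) = 2447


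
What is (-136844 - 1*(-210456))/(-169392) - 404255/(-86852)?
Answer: 1940131673/459751062 ≈ 4.2200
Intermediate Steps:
(-136844 - 1*(-210456))/(-169392) - 404255/(-86852) = (-136844 + 210456)*(-1/169392) - 404255*(-1/86852) = 73612*(-1/169392) + 404255/86852 = -18403/42348 + 404255/86852 = 1940131673/459751062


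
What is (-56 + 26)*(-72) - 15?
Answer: 2145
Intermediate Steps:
(-56 + 26)*(-72) - 15 = -30*(-72) - 15 = 2160 - 15 = 2145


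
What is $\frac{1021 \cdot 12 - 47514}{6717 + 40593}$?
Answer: $- \frac{5877}{7885} \approx -0.74534$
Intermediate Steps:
$\frac{1021 \cdot 12 - 47514}{6717 + 40593} = \frac{12252 - 47514}{47310} = \left(-35262\right) \frac{1}{47310} = - \frac{5877}{7885}$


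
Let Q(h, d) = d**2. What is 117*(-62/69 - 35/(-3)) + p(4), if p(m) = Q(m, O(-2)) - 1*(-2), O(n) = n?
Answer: 29115/23 ≈ 1265.9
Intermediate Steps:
p(m) = 6 (p(m) = (-2)**2 - 1*(-2) = 4 + 2 = 6)
117*(-62/69 - 35/(-3)) + p(4) = 117*(-62/69 - 35/(-3)) + 6 = 117*(-62*1/69 - 35*(-1/3)) + 6 = 117*(-62/69 + 35/3) + 6 = 117*(743/69) + 6 = 28977/23 + 6 = 29115/23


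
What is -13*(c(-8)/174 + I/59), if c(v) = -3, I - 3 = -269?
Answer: 201331/3422 ≈ 58.834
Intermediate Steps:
I = -266 (I = 3 - 269 = -266)
-13*(c(-8)/174 + I/59) = -13*(-3/174 - 266/59) = -13*(-3*1/174 - 266*1/59) = -13*(-1/58 - 266/59) = -13*(-15487/3422) = 201331/3422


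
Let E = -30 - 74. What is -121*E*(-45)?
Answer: -566280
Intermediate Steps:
E = -104
-121*E*(-45) = -121*(-104)*(-45) = 12584*(-45) = -566280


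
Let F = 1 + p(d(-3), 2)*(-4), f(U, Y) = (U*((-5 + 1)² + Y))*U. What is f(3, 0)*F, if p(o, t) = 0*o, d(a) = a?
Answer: 144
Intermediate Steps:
p(o, t) = 0
f(U, Y) = U²*(16 + Y) (f(U, Y) = (U*((-4)² + Y))*U = (U*(16 + Y))*U = U²*(16 + Y))
F = 1 (F = 1 + 0*(-4) = 1 + 0 = 1)
f(3, 0)*F = (3²*(16 + 0))*1 = (9*16)*1 = 144*1 = 144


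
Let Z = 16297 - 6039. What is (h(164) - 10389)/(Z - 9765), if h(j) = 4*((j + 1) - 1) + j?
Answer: -9569/493 ≈ -19.410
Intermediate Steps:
Z = 10258
h(j) = 5*j (h(j) = 4*((1 + j) - 1) + j = 4*j + j = 5*j)
(h(164) - 10389)/(Z - 9765) = (5*164 - 10389)/(10258 - 9765) = (820 - 10389)/493 = -9569*1/493 = -9569/493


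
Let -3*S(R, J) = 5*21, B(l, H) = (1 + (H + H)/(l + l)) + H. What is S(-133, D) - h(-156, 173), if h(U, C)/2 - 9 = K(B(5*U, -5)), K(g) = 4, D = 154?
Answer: -61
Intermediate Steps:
B(l, H) = 1 + H + H/l (B(l, H) = (1 + (2*H)/((2*l))) + H = (1 + (2*H)*(1/(2*l))) + H = (1 + H/l) + H = 1 + H + H/l)
S(R, J) = -35 (S(R, J) = -5*21/3 = -1/3*105 = -35)
h(U, C) = 26 (h(U, C) = 18 + 2*4 = 18 + 8 = 26)
S(-133, D) - h(-156, 173) = -35 - 1*26 = -35 - 26 = -61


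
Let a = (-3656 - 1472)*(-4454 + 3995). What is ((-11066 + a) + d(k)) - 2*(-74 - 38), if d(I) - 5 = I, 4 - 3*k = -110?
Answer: 2342953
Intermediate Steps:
k = 38 (k = 4/3 - ⅓*(-110) = 4/3 + 110/3 = 38)
a = 2353752 (a = -5128*(-459) = 2353752)
d(I) = 5 + I
((-11066 + a) + d(k)) - 2*(-74 - 38) = ((-11066 + 2353752) + (5 + 38)) - 2*(-74 - 38) = (2342686 + 43) - 2*(-112) = 2342729 + 224 = 2342953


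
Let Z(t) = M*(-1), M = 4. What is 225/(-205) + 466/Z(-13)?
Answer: -9643/82 ≈ -117.60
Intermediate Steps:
Z(t) = -4 (Z(t) = 4*(-1) = -4)
225/(-205) + 466/Z(-13) = 225/(-205) + 466/(-4) = 225*(-1/205) + 466*(-¼) = -45/41 - 233/2 = -9643/82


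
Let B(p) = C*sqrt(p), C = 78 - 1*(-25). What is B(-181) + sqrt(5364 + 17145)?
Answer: 3*sqrt(2501) + 103*I*sqrt(181) ≈ 150.03 + 1385.7*I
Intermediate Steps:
C = 103 (C = 78 + 25 = 103)
B(p) = 103*sqrt(p)
B(-181) + sqrt(5364 + 17145) = 103*sqrt(-181) + sqrt(5364 + 17145) = 103*(I*sqrt(181)) + sqrt(22509) = 103*I*sqrt(181) + 3*sqrt(2501) = 3*sqrt(2501) + 103*I*sqrt(181)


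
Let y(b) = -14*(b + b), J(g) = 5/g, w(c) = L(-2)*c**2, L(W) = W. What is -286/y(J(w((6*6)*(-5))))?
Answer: -926640/7 ≈ -1.3238e+5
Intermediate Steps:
w(c) = -2*c**2
y(b) = -28*b
-286/y(J(w((6*6)*(-5)))) = -286/((-140/((-2*((6*6)*(-5))**2)))) = -286/((-140/((-2*(36*(-5))**2)))) = -286/((-140/((-2*(-180)**2)))) = -286/((-140/((-2*32400)))) = -286/((-140/(-64800))) = -286/((-140*(-1)/64800)) = -286/((-28*(-1/12960))) = -286/7/3240 = -286*3240/7 = -926640/7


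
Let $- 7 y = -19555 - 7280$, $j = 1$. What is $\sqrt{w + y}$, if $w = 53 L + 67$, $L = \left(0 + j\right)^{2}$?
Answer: $\frac{15 \sqrt{861}}{7} \approx 62.877$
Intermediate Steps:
$L = 1$ ($L = \left(0 + 1\right)^{2} = 1^{2} = 1$)
$w = 120$ ($w = 53 \cdot 1 + 67 = 53 + 67 = 120$)
$y = \frac{26835}{7}$ ($y = - \frac{-19555 - 7280}{7} = \left(- \frac{1}{7}\right) \left(-26835\right) = \frac{26835}{7} \approx 3833.6$)
$\sqrt{w + y} = \sqrt{120 + \frac{26835}{7}} = \sqrt{\frac{27675}{7}} = \frac{15 \sqrt{861}}{7}$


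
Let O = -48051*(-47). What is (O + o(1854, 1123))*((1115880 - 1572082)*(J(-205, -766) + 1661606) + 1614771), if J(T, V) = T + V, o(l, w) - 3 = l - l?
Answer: -1710926335878141600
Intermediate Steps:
O = 2258397
o(l, w) = 3 (o(l, w) = 3 + (l - l) = 3 + 0 = 3)
(O + o(1854, 1123))*((1115880 - 1572082)*(J(-205, -766) + 1661606) + 1614771) = (2258397 + 3)*((1115880 - 1572082)*((-205 - 766) + 1661606) + 1614771) = 2258400*(-456202*(-971 + 1661606) + 1614771) = 2258400*(-456202*1660635 + 1614771) = 2258400*(-757585008270 + 1614771) = 2258400*(-757583393499) = -1710926335878141600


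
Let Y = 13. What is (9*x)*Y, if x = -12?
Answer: -1404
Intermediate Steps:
(9*x)*Y = (9*(-12))*13 = -108*13 = -1404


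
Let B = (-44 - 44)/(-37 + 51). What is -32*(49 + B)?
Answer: -9568/7 ≈ -1366.9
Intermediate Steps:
B = -44/7 (B = -88/14 = -88*1/14 = -44/7 ≈ -6.2857)
-32*(49 + B) = -32*(49 - 44/7) = -32*299/7 = -9568/7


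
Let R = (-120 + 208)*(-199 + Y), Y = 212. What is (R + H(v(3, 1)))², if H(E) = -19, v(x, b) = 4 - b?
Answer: 1265625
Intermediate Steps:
R = 1144 (R = (-120 + 208)*(-199 + 212) = 88*13 = 1144)
(R + H(v(3, 1)))² = (1144 - 19)² = 1125² = 1265625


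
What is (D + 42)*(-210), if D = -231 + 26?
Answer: 34230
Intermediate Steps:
D = -205
(D + 42)*(-210) = (-205 + 42)*(-210) = -163*(-210) = 34230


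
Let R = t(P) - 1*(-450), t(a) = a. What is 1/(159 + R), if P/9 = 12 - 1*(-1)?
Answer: 1/726 ≈ 0.0013774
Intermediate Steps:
P = 117 (P = 9*(12 - 1*(-1)) = 9*(12 + 1) = 9*13 = 117)
R = 567 (R = 117 - 1*(-450) = 117 + 450 = 567)
1/(159 + R) = 1/(159 + 567) = 1/726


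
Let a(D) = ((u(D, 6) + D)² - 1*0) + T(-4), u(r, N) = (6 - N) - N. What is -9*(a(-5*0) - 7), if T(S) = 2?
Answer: -279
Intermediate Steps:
u(r, N) = 6 - 2*N
a(D) = 2 + (-6 + D)² (a(D) = (((6 - 2*6) + D)² - 1*0) + 2 = (((6 - 12) + D)² + 0) + 2 = ((-6 + D)² + 0) + 2 = (-6 + D)² + 2 = 2 + (-6 + D)²)
-9*(a(-5*0) - 7) = -9*((2 + (-6 - 5*0)²) - 7) = -9*((2 + (-6 + 0)²) - 7) = -9*((2 + (-6)²) - 7) = -9*((2 + 36) - 7) = -9*(38 - 7) = -9*31 = -279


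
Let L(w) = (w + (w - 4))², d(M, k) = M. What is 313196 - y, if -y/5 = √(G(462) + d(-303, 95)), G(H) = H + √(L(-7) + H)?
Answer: 313196 + 5*√(159 + √786) ≈ 3.1326e+5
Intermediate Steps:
L(w) = (-4 + 2*w)² (L(w) = (w + (-4 + w))² = (-4 + 2*w)²)
G(H) = H + √(324 + H) (G(H) = H + √(4*(-2 - 7)² + H) = H + √(4*(-9)² + H) = H + √(4*81 + H) = H + √(324 + H))
y = -5*√(159 + √786) (y = -5*√((462 + √(324 + 462)) - 303) = -5*√((462 + √786) - 303) = -5*√(159 + √786) ≈ -68.380)
313196 - y = 313196 - (-5)*√(159 + √786) = 313196 + 5*√(159 + √786)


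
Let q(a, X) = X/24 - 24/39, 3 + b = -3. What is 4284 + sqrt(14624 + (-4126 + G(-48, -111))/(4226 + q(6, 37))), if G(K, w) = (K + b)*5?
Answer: 4284 + 8*sqrt(397387181166998)/1318801 ≈ 4404.9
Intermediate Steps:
b = -6 (b = -3 - 3 = -6)
G(K, w) = -30 + 5*K (G(K, w) = (K - 6)*5 = (-6 + K)*5 = -30 + 5*K)
q(a, X) = -8/13 + X/24 (q(a, X) = X*(1/24) - 24*1/39 = X/24 - 8/13 = -8/13 + X/24)
4284 + sqrt(14624 + (-4126 + G(-48, -111))/(4226 + q(6, 37))) = 4284 + sqrt(14624 + (-4126 + (-30 + 5*(-48)))/(4226 + (-8/13 + (1/24)*37))) = 4284 + sqrt(14624 + (-4126 + (-30 - 240))/(4226 + (-8/13 + 37/24))) = 4284 + sqrt(14624 + (-4126 - 270)/(4226 + 289/312)) = 4284 + sqrt(14624 - 4396/1318801/312) = 4284 + sqrt(14624 - 4396*312/1318801) = 4284 + sqrt(14624 - 1371552/1318801) = 4284 + sqrt(19284774272/1318801) = 4284 + 8*sqrt(397387181166998)/1318801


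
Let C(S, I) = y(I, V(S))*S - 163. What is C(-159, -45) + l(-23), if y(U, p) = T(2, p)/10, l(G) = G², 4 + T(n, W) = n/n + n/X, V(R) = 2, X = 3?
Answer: 4031/10 ≈ 403.10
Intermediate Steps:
T(n, W) = -3 + n/3 (T(n, W) = -4 + (n/n + n/3) = -4 + (1 + n*(⅓)) = -4 + (1 + n/3) = -3 + n/3)
y(U, p) = -7/30 (y(U, p) = (-3 + (⅓)*2)/10 = (-3 + ⅔)*(⅒) = -7/3*⅒ = -7/30)
C(S, I) = -163 - 7*S/30 (C(S, I) = -7*S/30 - 163 = -163 - 7*S/30)
C(-159, -45) + l(-23) = (-163 - 7/30*(-159)) + (-23)² = (-163 + 371/10) + 529 = -1259/10 + 529 = 4031/10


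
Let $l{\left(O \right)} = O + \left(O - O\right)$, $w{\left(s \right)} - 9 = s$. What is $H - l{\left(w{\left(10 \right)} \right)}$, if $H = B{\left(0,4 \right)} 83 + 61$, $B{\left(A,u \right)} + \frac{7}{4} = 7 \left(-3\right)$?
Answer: $- \frac{7385}{4} \approx -1846.3$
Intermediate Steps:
$B{\left(A,u \right)} = - \frac{91}{4}$ ($B{\left(A,u \right)} = - \frac{7}{4} + 7 \left(-3\right) = - \frac{7}{4} - 21 = - \frac{91}{4}$)
$w{\left(s \right)} = 9 + s$
$l{\left(O \right)} = O$ ($l{\left(O \right)} = O + 0 = O$)
$H = - \frac{7309}{4}$ ($H = \left(- \frac{91}{4}\right) 83 + 61 = - \frac{7553}{4} + 61 = - \frac{7309}{4} \approx -1827.3$)
$H - l{\left(w{\left(10 \right)} \right)} = - \frac{7309}{4} - \left(9 + 10\right) = - \frac{7309}{4} - 19 = - \frac{7385}{4}$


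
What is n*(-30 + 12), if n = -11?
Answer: 198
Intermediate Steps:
n*(-30 + 12) = -11*(-30 + 12) = -11*(-18) = 198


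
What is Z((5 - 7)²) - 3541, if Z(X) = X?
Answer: -3537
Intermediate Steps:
Z((5 - 7)²) - 3541 = (5 - 7)² - 3541 = (-2)² - 3541 = 4 - 3541 = -3537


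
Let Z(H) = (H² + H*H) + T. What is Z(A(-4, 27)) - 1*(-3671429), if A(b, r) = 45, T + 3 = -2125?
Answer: 3673351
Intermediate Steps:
T = -2128 (T = -3 - 2125 = -2128)
Z(H) = -2128 + 2*H² (Z(H) = (H² + H*H) - 2128 = (H² + H²) - 2128 = 2*H² - 2128 = -2128 + 2*H²)
Z(A(-4, 27)) - 1*(-3671429) = (-2128 + 2*45²) - 1*(-3671429) = (-2128 + 2*2025) + 3671429 = (-2128 + 4050) + 3671429 = 1922 + 3671429 = 3673351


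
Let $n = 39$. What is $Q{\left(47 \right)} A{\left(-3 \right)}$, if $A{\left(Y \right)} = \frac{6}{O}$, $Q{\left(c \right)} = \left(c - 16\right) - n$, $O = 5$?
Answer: $- \frac{48}{5} \approx -9.6$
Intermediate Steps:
$Q{\left(c \right)} = -55 + c$ ($Q{\left(c \right)} = \left(c - 16\right) - 39 = \left(-16 + c\right) - 39 = -55 + c$)
$A{\left(Y \right)} = \frac{6}{5}$
$Q{\left(47 \right)} A{\left(-3 \right)} = \left(-55 + 47\right) \frac{6}{5} = \left(-8\right) \frac{6}{5} = - \frac{48}{5}$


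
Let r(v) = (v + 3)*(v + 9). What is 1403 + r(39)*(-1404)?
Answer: -2829061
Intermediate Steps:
r(v) = (3 + v)*(9 + v)
1403 + r(39)*(-1404) = 1403 + (27 + 39**2 + 12*39)*(-1404) = 1403 + (27 + 1521 + 468)*(-1404) = 1403 + 2016*(-1404) = 1403 - 2830464 = -2829061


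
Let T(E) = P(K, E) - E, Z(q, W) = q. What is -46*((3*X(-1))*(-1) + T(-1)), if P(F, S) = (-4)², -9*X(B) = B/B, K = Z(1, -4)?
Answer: -2392/3 ≈ -797.33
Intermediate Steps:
K = 1
X(B) = -⅑ (X(B) = -B/(9*B) = -⅑*1 = -⅑)
P(F, S) = 16
T(E) = 16 - E
-46*((3*X(-1))*(-1) + T(-1)) = -46*((3*(-⅑))*(-1) + (16 - 1*(-1))) = -46*(-⅓*(-1) + (16 + 1)) = -46*(⅓ + 17) = -46*52/3 = -2392/3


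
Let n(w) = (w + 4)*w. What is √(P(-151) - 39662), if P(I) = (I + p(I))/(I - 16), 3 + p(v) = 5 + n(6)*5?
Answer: I*√1106158735/167 ≈ 199.16*I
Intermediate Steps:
n(w) = w*(4 + w) (n(w) = (4 + w)*w = w*(4 + w))
p(v) = 302 (p(v) = -3 + (5 + (6*(4 + 6))*5) = -3 + (5 + (6*10)*5) = -3 + (5 + 60*5) = -3 + (5 + 300) = -3 + 305 = 302)
P(I) = (302 + I)/(-16 + I) (P(I) = (I + 302)/(I - 16) = (302 + I)/(-16 + I))
√(P(-151) - 39662) = √((302 - 151)/(-16 - 151) - 39662) = √(151/(-167) - 39662) = √(-1/167*151 - 39662) = √(-151/167 - 39662) = √(-6623705/167) = I*√1106158735/167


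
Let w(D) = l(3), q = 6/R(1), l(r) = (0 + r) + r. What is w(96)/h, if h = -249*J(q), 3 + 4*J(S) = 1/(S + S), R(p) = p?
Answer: 96/2905 ≈ 0.033046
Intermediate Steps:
l(r) = 2*r (l(r) = r + r = 2*r)
q = 6 (q = 6/1 = 6*1 = 6)
J(S) = -¾ + 1/(8*S) (J(S) = -¾ + 1/(4*(S + S)) = -¾ + 1/(4*((2*S))) = -¾ + (1/(2*S))/4 = -¾ + 1/(8*S))
w(D) = 6 (w(D) = 2*3 = 6)
h = 2905/16 (h = -249*(1 - 6*6)/(8*6) = -249*(1 - 36)/(8*6) = -249*(-35)/(8*6) = -249*(-35/48) = 2905/16 ≈ 181.56)
w(96)/h = 6/(2905/16) = 6*(16/2905) = 96/2905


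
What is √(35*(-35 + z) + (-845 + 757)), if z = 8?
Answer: I*√1033 ≈ 32.14*I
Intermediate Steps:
√(35*(-35 + z) + (-845 + 757)) = √(35*(-35 + 8) + (-845 + 757)) = √(35*(-27) - 88) = √(-945 - 88) = √(-1033) = I*√1033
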